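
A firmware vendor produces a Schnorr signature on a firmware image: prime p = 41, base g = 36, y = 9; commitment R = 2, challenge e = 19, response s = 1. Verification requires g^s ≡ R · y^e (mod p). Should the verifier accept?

reject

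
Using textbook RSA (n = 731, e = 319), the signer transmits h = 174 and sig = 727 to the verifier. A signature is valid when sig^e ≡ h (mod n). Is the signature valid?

valid

sig^2 ≡ 727^2 = 528529 ≡ 16
sig^4 ≡ 16^2 = 256
sig^8 ≡ 256^2 = 65536 ≡ 477
sig^16 ≡ 477^2 = 227529 ≡ 188
sig^32 ≡ 188^2 = 35344 ≡ 256
sig^64 ≡ 256^2 = 65536 ≡ 477
sig^128 ≡ 477^2 = 227529 ≡ 188
sig^256 ≡ 188^2 = 35344 ≡ 256
319 = 256 + 32 + 16 + 8 + 4 + 2 + 1, so sig^319 ≡ 256·256·188·477·256·16·727 ≡ 174 (mod 731)
sig^319 mod 731 = 174 matches h.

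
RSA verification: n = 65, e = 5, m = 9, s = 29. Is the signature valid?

valid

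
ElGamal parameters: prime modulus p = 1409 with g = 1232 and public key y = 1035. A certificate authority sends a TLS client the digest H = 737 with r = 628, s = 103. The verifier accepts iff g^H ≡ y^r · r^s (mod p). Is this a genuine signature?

Left side g^H mod p:
Squares mod 1409: 1232^1≡1232, 1232^2≡331, 1232^4≡1068, 1232^8≡743, 1232^16≡1130, 1232^32≡346, 1232^64≡1360, 1232^128≡992, 1232^256≡582, 1232^512≡564
737 = 512 + 128 + 64 + 32 + 1, so 1232^737 ≡ 564·992·1360·346·1232 ≡ 754 (mod 1409)
Right side y^r · r^s mod p:
Squares mod 1409: 1035^1≡1035, 1035^2≡385, 1035^4≡280, 1035^8≡905, 1035^16≡396, 1035^32≡417, 1035^64≡582, 1035^128≡564, 1035^256≡1071, 1035^512≡115
628 = 512 + 64 + 32 + 16 + 4, so 1035^628 ≡ 115·582·417·396·280 ≡ 858 (mod 1409)
Squares mod 1409: 628^1≡628, 628^2≡1273, 628^4≡179, 628^8≡1043, 628^16≡101, 628^32≡338, 628^64≡115
103 = 64 + 32 + 4 + 2 + 1, so 628^103 ≡ 115·338·179·1273·628 ≡ 1111 (mod 1409)
858·1111 = 953238 ≡ 754 (mod 1409)
754 ≡ 754 (mod 1409), so the signature is genuine.

genuine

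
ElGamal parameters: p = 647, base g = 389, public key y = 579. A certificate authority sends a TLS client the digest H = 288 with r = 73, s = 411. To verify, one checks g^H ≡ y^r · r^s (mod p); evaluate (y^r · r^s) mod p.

216

579^2 = 335241 ≡ 95
579^4 ≡ 95^2 = 9025 ≡ 614
579^8 ≡ 614^2 = 376996 ≡ 442
579^16 ≡ 442^2 = 195364 ≡ 617
579^32 ≡ 617^2 = 380689 ≡ 253
579^64 ≡ 253^2 = 64009 ≡ 603
73 = 64 + 8 + 1, so 579^73 ≡ 603·442·579 ≡ 643 (mod 647)
73^2 = 5329 ≡ 153
73^4 ≡ 153^2 = 23409 ≡ 117
73^8 ≡ 117^2 = 13689 ≡ 102
73^16 ≡ 102^2 = 10404 ≡ 52
73^32 ≡ 52^2 = 2704 ≡ 116
73^64 ≡ 116^2 = 13456 ≡ 516
73^128 ≡ 516^2 = 266256 ≡ 339
73^256 ≡ 339^2 = 114921 ≡ 402
411 = 256 + 128 + 16 + 8 + 2 + 1, so 73^411 ≡ 402·339·52·102·153·73 ≡ 593 (mod 647)
y^r · r^s ≡ 643·593 = 381299 ≡ 216 (mod 647)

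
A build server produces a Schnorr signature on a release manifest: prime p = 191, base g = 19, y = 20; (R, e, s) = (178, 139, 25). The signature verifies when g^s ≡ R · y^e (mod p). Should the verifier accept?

g^s mod p:
Squares mod 191: 19^1≡19, 19^2≡170, 19^4≡59, 19^8≡43, 19^16≡130
25 = 16 + 8 + 1, so 19^25 ≡ 130·43·19 ≡ 14 (mod 191)
R · y^e mod p:
Squares mod 191: 20^1≡20, 20^2≡18, 20^4≡133, 20^8≡117, 20^16≡128, 20^32≡149, 20^64≡45, 20^128≡115
139 = 128 + 8 + 2 + 1, so 20^139 ≡ 115·117·18·20 ≡ 40 (mod 191)
178·40 = 7120 ≡ 53 (mod 191)
14 ≠ 53; the check fails.

reject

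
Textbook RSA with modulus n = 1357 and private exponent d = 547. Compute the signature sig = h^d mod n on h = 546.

Squares mod 1357: h^1≡546, h^2≡933, h^4≡652, h^8≡363, h^16≡140, h^32≡602, h^64≡85, h^128≡440, h^256≡906, h^512≡1208
547 = 512 + 32 + 2 + 1, so h^547 ≡ 1208·602·933·546 ≡ 787 (mod 1357)

787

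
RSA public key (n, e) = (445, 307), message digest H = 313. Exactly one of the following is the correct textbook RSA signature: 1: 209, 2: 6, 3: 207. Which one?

3

Candidate 1: Squares mod 445: 209^1≡209, 209^2≡71, 209^4≡146, 209^8≡401, 209^16≡156, 209^32≡306, 209^64≡186, 209^128≡331, 209^256≡91; 307 = 256 + 32 + 16 + 2 + 1, so 209^307 ≡ 91·306·156·71·209 ≡ 244 (mod 445)
Candidate 2: Squares mod 445: 6^1≡6, 6^2≡36, 6^4≡406, 6^8≡186, 6^16≡331, 6^32≡91, 6^64≡271, 6^128≡16, 6^256≡256; 307 = 256 + 32 + 16 + 2 + 1, so 6^307 ≡ 256·91·331·36·6 ≡ 341 (mod 445)
Candidate 3: Squares mod 445: 207^1≡207, 207^2≡129, 207^4≡176, 207^8≡271, 207^16≡16, 207^32≡256, 207^64≡121, 207^128≡401, 207^256≡156; 307 = 256 + 32 + 16 + 2 + 1, so 207^307 ≡ 156·256·16·129·207 ≡ 313 (mod 445)
  → matches H = 313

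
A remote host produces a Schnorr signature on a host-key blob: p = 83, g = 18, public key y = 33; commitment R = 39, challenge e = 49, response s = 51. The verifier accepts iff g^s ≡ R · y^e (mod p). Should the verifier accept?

g^s mod p:
18^2 = 324 ≡ 75
18^4 ≡ 75^2 = 5625 ≡ 64
18^8 ≡ 64^2 = 4096 ≡ 29
18^16 ≡ 29^2 = 841 ≡ 11
18^32 ≡ 11^2 = 121 ≡ 38
51 = 32 + 16 + 2 + 1, so 18^51 ≡ 38·11·75·18 ≡ 66 (mod 83)
R · y^e mod p:
33^2 = 1089 ≡ 10
33^4 ≡ 10^2 = 100 ≡ 17
33^8 ≡ 17^2 = 289 ≡ 40
33^16 ≡ 40^2 = 1600 ≡ 23
33^32 ≡ 23^2 = 529 ≡ 31
49 = 32 + 16 + 1, so 33^49 ≡ 31·23·33 ≡ 40 (mod 83)
39·40 = 1560 ≡ 66 (mod 83)
66 ≡ 66 (mod 83); signature holds.

accept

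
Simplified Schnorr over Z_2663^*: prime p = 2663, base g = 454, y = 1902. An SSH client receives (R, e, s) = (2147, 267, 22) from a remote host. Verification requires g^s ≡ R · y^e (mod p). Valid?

no

g^s mod p:
454^22 mod 2663 = 2224
R · y^e mod p:
1902^267 mod 2663 = 1725
2147·1725 = 3703575 ≡ 2005 (mod 2663)
2224 ≠ 2005; the check fails.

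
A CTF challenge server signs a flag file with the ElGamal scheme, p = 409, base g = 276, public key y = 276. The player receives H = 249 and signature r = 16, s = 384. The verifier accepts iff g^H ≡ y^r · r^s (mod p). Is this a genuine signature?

forged

Left side g^H mod p:
Squares mod 409: 276^1≡276, 276^2≡102, 276^4≡179, 276^8≡139, 276^16≡98, 276^32≡197, 276^64≡363, 276^128≡71
249 = 128 + 64 + 32 + 16 + 8 + 1, so 276^249 ≡ 71·363·197·98·139·276 ≡ 64 (mod 409)
Right side y^r · r^s mod p:
Squares mod 409: 276^1≡276, 276^2≡102, 276^4≡179, 276^8≡139, 276^16≡98
276^16 ≡ 98 (mod 409)
Squares mod 409: 16^1≡16, 16^2≡256, 16^4≡96, 16^8≡218, 16^16≡80, 16^32≡265, 16^64≡286, 16^128≡405, 16^256≡16
384 = 256 + 128, so 16^384 ≡ 16·405 ≡ 345 (mod 409)
98·345 = 33810 ≡ 272 (mod 409)
64 ≠ 272, so verification fails.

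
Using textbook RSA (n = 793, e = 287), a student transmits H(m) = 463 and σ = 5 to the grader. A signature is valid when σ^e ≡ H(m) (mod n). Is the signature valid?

valid

σ^2 ≡ 5^2 = 25
σ^4 ≡ 25^2 = 625
σ^8 ≡ 625^2 = 390625 ≡ 469
σ^16 ≡ 469^2 = 219961 ≡ 300
σ^32 ≡ 300^2 = 90000 ≡ 391
σ^64 ≡ 391^2 = 152881 ≡ 625
σ^128 ≡ 625^2 = 390625 ≡ 469
σ^256 ≡ 469^2 = 219961 ≡ 300
287 = 256 + 16 + 8 + 4 + 2 + 1, so σ^287 ≡ 300·300·469·625·25·5 ≡ 463 (mod 793)
Since 463 equals the digest 463, verification succeeds.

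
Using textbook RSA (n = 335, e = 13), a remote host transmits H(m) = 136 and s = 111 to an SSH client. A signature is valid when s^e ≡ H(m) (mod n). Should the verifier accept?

accept

s^2 ≡ 111^2 = 12321 ≡ 261
s^4 ≡ 261^2 = 68121 ≡ 116
s^8 ≡ 116^2 = 13456 ≡ 56
13 = 8 + 4 + 1, so s^13 ≡ 56·116·111 ≡ 136 (mod 335)
Since 136 equals the digest 136, verification succeeds.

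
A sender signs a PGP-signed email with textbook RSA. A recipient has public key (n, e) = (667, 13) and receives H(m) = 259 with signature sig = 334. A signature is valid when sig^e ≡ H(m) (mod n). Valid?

yes

Squares mod 667: sig^1≡334, sig^2≡167, sig^4≡542, sig^8≡284
13 = 8 + 4 + 1, so sig^13 ≡ 284·542·334 ≡ 259 (mod 667)
Since 259 equals the digest 259, verification succeeds.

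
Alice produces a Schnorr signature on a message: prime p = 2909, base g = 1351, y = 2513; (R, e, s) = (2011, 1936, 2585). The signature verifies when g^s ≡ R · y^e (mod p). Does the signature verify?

verifies

g^s mod p:
1351^2585 mod 2909 = 843
R · y^e mod p:
2513^1936 mod 2909 = 1013
2011·1013 = 2037143 ≡ 843 (mod 2909)
843 ≡ 843 (mod 2909); signature holds.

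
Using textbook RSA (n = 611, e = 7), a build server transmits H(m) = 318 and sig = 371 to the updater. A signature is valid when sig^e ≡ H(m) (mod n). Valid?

yes

sig^7 mod 611 = 318
Since 318 equals the digest 318, verification succeeds.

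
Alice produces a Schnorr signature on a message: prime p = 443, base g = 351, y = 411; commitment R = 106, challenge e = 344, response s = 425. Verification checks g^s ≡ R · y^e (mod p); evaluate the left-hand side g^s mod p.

Squares mod 443: 351^1≡351, 351^2≡47, 351^4≡437, 351^8≡36, 351^16≡410, 351^32≡203, 351^64≡10, 351^128≡100, 351^256≡254
425 = 256 + 128 + 32 + 8 + 1, so 351^425 ≡ 254·100·203·36·351 ≡ 184 (mod 443)

184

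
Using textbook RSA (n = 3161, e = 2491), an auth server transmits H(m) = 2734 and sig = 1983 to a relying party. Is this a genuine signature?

genuine

Squares mod 3161: sig^1≡1983, sig^2≡5, sig^4≡25, sig^8≡625, sig^16≡1822, sig^32≡634, sig^64≡509, sig^128≡3040, sig^256≡1997, sig^512≡1988, sig^1024≡894, sig^2048≡2664
2491 = 2048 + 256 + 128 + 32 + 16 + 8 + 2 + 1, so sig^2491 ≡ 2664·1997·3040·634·1822·625·5·1983 ≡ 2734 (mod 3161)
sig^2491 mod 3161 = 2734 matches H(m).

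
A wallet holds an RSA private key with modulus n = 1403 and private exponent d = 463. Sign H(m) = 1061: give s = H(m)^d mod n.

Squares mod 1403: (H(m))^1≡1061, (H(m))^2≡515, (H(m))^4≡58, (H(m))^8≡558, (H(m))^16≡1301, (H(m))^32≡583, (H(m))^64≡363, (H(m))^128≡1290, (H(m))^256≡142
463 = 256 + 128 + 64 + 8 + 4 + 2 + 1, so (H(m))^463 ≡ 142·1290·363·558·58·515·1061 ≡ 831 (mod 1403)

831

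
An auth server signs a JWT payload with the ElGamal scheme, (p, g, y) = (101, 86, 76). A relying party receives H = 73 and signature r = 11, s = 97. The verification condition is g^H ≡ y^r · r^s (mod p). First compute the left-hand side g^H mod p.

18

Squares mod 101: 86^1≡86, 86^2≡23, 86^4≡24, 86^8≡71, 86^16≡92, 86^32≡81, 86^64≡97
73 = 64 + 8 + 1, so 86^73 ≡ 97·71·86 ≡ 18 (mod 101)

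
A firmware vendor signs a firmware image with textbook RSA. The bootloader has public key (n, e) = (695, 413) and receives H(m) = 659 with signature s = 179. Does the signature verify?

s^413 mod 695 = 629
The recovered value 629 does not match the digest 659.

does not verify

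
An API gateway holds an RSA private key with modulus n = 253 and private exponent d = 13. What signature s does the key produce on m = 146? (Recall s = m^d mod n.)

m^2 ≡ 146^2 = 21316 ≡ 64
m^4 ≡ 64^2 = 4096 ≡ 48
m^8 ≡ 48^2 = 2304 ≡ 27
13 = 8 + 4 + 1, so m^13 ≡ 27·48·146 ≡ 225 (mod 253)

225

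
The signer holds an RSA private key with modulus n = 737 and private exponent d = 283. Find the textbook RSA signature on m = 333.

456

m^2 ≡ 333^2 = 110889 ≡ 339
m^4 ≡ 339^2 = 114921 ≡ 686
m^8 ≡ 686^2 = 470596 ≡ 390
m^16 ≡ 390^2 = 152100 ≡ 278
m^32 ≡ 278^2 = 77284 ≡ 636
m^64 ≡ 636^2 = 404496 ≡ 620
m^128 ≡ 620^2 = 384400 ≡ 423
m^256 ≡ 423^2 = 178929 ≡ 575
283 = 256 + 16 + 8 + 2 + 1, so m^283 ≡ 575·278·390·339·333 ≡ 456 (mod 737)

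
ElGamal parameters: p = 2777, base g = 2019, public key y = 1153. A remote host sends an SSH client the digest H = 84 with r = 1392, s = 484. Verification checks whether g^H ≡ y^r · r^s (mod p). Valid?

yes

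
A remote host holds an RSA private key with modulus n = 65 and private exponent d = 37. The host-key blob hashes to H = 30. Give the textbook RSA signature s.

30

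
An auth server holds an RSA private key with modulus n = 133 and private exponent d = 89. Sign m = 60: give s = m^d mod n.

51

Squares mod 133: m^1≡60, m^2≡9, m^4≡81, m^8≡44, m^16≡74, m^32≡23, m^64≡130
89 = 64 + 16 + 8 + 1, so m^89 ≡ 130·74·44·60 ≡ 51 (mod 133)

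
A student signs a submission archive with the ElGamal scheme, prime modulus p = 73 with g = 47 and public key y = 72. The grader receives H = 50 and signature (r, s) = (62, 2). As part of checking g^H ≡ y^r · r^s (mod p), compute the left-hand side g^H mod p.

Squares mod 73: 47^1≡47, 47^2≡19, 47^4≡69, 47^8≡16, 47^16≡37, 47^32≡55
50 = 32 + 16 + 2, so 47^50 ≡ 55·37·19 ≡ 48 (mod 73)

48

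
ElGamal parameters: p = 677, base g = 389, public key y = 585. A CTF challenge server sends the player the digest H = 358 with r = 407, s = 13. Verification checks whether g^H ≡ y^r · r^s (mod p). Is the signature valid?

valid

Left side g^H mod p:
389^2 = 151321 ≡ 350
389^4 ≡ 350^2 = 122500 ≡ 640
389^8 ≡ 640^2 = 409600 ≡ 15
389^16 ≡ 15^2 = 225
389^32 ≡ 225^2 = 50625 ≡ 527
389^64 ≡ 527^2 = 277729 ≡ 159
389^128 ≡ 159^2 = 25281 ≡ 232
389^256 ≡ 232^2 = 53824 ≡ 341
358 = 256 + 64 + 32 + 4 + 2, so 389^358 ≡ 341·159·527·640·350 ≡ 201 (mod 677)
Right side y^r · r^s mod p:
585^2 = 342225 ≡ 340
585^4 ≡ 340^2 = 115600 ≡ 510
585^8 ≡ 510^2 = 260100 ≡ 132
585^16 ≡ 132^2 = 17424 ≡ 499
585^32 ≡ 499^2 = 249001 ≡ 542
585^64 ≡ 542^2 = 293764 ≡ 623
585^128 ≡ 623^2 = 388129 ≡ 208
585^256 ≡ 208^2 = 43264 ≡ 613
407 = 256 + 128 + 16 + 4 + 2 + 1, so 585^407 ≡ 613·208·499·510·340·585 ≡ 331 (mod 677)
407^2 = 165649 ≡ 461
407^4 ≡ 461^2 = 212521 ≡ 620
407^8 ≡ 620^2 = 384400 ≡ 541
13 = 8 + 4 + 1, so 407^13 ≡ 541·620·407 ≡ 244 (mod 677)
331·244 = 80764 ≡ 201 (mod 677)
201 ≡ 201 (mod 677), so the signature is genuine.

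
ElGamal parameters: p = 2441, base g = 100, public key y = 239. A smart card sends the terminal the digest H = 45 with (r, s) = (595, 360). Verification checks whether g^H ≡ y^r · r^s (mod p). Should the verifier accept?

accept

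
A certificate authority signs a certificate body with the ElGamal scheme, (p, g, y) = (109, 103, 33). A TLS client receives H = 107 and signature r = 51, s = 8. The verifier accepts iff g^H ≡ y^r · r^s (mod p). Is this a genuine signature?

genuine

Left side g^H mod p:
103^2 = 10609 ≡ 36
103^4 ≡ 36^2 = 1296 ≡ 97
103^8 ≡ 97^2 = 9409 ≡ 35
103^16 ≡ 35^2 = 1225 ≡ 26
103^32 ≡ 26^2 = 676 ≡ 22
103^64 ≡ 22^2 = 484 ≡ 48
107 = 64 + 32 + 8 + 2 + 1, so 103^107 ≡ 48·22·35·36·103 ≡ 18 (mod 109)
Right side y^r · r^s mod p:
33^2 = 1089 ≡ 108
33^4 ≡ 108^2 = 11664 ≡ 1
33^8 ≡ 1^2 = 1
33^16 ≡ 1^2 = 1
33^32 ≡ 1^2 = 1
51 = 32 + 16 + 2 + 1, so 33^51 ≡ 1·1·108·33 ≡ 76 (mod 109)
51^2 = 2601 ≡ 94
51^4 ≡ 94^2 = 8836 ≡ 7
51^8 ≡ 7^2 = 49
76·49 = 3724 ≡ 18 (mod 109)
18 ≡ 18 (mod 109), so the signature is genuine.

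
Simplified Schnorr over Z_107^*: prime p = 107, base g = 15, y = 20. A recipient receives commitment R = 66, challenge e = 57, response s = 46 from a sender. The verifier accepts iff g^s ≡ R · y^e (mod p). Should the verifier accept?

reject

g^s mod p:
15^46 mod 107 = 90
R · y^e mod p:
20^57 mod 107 = 72
66·72 = 4752 ≡ 44 (mod 107)
90 ≠ 44; the check fails.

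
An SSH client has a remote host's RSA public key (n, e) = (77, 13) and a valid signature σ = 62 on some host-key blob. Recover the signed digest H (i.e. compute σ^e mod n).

σ^13 mod 77 = 13

13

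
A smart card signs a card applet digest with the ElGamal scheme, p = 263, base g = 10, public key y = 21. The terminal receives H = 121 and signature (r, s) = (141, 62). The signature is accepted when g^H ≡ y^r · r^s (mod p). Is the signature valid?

Left side g^H mod p:
Squares mod 263: 10^1≡10, 10^2≡100, 10^4≡6, 10^8≡36, 10^16≡244, 10^32≡98, 10^64≡136
121 = 64 + 32 + 16 + 8 + 1, so 10^121 ≡ 136·98·244·36·10 ≡ 170 (mod 263)
Right side y^r · r^s mod p:
Squares mod 263: 21^1≡21, 21^2≡178, 21^4≡124, 21^8≡122, 21^16≡156, 21^32≡140, 21^64≡138, 21^128≡108
141 = 128 + 8 + 4 + 1, so 21^141 ≡ 108·122·124·21 ≡ 113 (mod 263)
Squares mod 263: 141^1≡141, 141^2≡156, 141^4≡140, 141^8≡138, 141^16≡108, 141^32≡92
62 = 32 + 16 + 8 + 4 + 2, so 141^62 ≡ 92·108·138·140·156 ≡ 61 (mod 263)
113·61 = 6893 ≡ 55 (mod 263)
170 ≠ 55, so verification fails.

invalid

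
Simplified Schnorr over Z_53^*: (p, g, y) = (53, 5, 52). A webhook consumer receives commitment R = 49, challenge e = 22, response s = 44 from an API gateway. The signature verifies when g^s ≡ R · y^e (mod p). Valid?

g^s mod p:
5^2 = 25
5^4 ≡ 25^2 = 625 ≡ 42
5^8 ≡ 42^2 = 1764 ≡ 15
5^16 ≡ 15^2 = 225 ≡ 13
5^32 ≡ 13^2 = 169 ≡ 10
44 = 32 + 8 + 4, so 5^44 ≡ 10·15·42 ≡ 46 (mod 53)
R · y^e mod p:
52^2 = 2704 ≡ 1
52^4 ≡ 1^2 = 1
52^8 ≡ 1^2 = 1
52^16 ≡ 1^2 = 1
22 = 16 + 4 + 2, so 52^22 ≡ 1·1·1 ≡ 1 (mod 53)
49·1 = 49 ≡ 49 (mod 53)
46 ≠ 49; the check fails.

no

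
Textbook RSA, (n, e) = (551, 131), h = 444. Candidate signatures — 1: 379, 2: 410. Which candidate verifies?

Candidate 1: 379^2 = 143641 ≡ 381; 379^4 ≡ 381^2 = 145161 ≡ 248; 379^8 ≡ 248^2 = 61504 ≡ 343; 379^16 ≡ 343^2 = 117649 ≡ 286; 379^32 ≡ 286^2 = 81796 ≡ 248; 379^64 ≡ 248^2 = 61504 ≡ 343; 379^128 ≡ 343^2 = 117649 ≡ 286; 131 = 128 + 2 + 1, so 379^131 ≡ 286·381·379 ≡ 113 (mod 551)
Candidate 2: 410^2 = 168100 ≡ 45; 410^4 ≡ 45^2 = 2025 ≡ 372; 410^8 ≡ 372^2 = 138384 ≡ 83; 410^16 ≡ 83^2 = 6889 ≡ 277; 410^32 ≡ 277^2 = 76729 ≡ 140; 410^64 ≡ 140^2 = 19600 ≡ 315; 410^128 ≡ 315^2 = 99225 ≡ 45; 131 = 128 + 2 + 1, so 410^131 ≡ 45·45·410 ≡ 444 (mod 551)
  → matches h = 444

2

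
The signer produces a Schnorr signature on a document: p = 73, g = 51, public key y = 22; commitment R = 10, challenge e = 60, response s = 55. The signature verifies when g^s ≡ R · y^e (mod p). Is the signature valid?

valid

g^s mod p:
51^55 mod 73 = 63
R · y^e mod p:
22^60 mod 73 = 72
10·72 = 720 ≡ 63 (mod 73)
63 ≡ 63 (mod 73); signature holds.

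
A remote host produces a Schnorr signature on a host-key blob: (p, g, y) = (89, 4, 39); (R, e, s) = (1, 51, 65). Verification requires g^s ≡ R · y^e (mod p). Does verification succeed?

g^s mod p:
Squares mod 89: 4^1≡4, 4^2≡16, 4^4≡78, 4^8≡32, 4^16≡45, 4^32≡67, 4^64≡39
65 = 64 + 1, so 4^65 ≡ 39·4 ≡ 67 (mod 89)
R · y^e mod p:
Squares mod 89: 39^1≡39, 39^2≡8, 39^4≡64, 39^8≡2, 39^16≡4, 39^32≡16
51 = 32 + 16 + 2 + 1, so 39^51 ≡ 16·4·8·39 ≡ 32 (mod 89)
1·32 = 32 ≡ 32 (mod 89)
67 ≠ 32; the check fails.

fails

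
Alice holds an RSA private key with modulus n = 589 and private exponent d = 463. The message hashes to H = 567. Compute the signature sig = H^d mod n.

328

H^2 ≡ 567^2 = 321489 ≡ 484
H^4 ≡ 484^2 = 234256 ≡ 423
H^8 ≡ 423^2 = 178929 ≡ 462
H^16 ≡ 462^2 = 213444 ≡ 226
H^32 ≡ 226^2 = 51076 ≡ 422
H^64 ≡ 422^2 = 178084 ≡ 206
H^128 ≡ 206^2 = 42436 ≡ 28
H^256 ≡ 28^2 = 784 ≡ 195
463 = 256 + 128 + 64 + 8 + 4 + 2 + 1, so H^463 ≡ 195·28·206·462·423·484·567 ≡ 328 (mod 589)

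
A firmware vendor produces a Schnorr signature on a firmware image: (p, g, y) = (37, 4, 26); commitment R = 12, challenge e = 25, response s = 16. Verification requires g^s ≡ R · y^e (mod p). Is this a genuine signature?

g^s mod p:
4^2 = 16
4^4 ≡ 16^2 = 256 ≡ 34
4^8 ≡ 34^2 = 1156 ≡ 9
4^16 ≡ 9^2 = 81 ≡ 7
R · y^e mod p:
26^2 = 676 ≡ 10
26^4 ≡ 10^2 = 100 ≡ 26
26^8 ≡ 26^2 = 676 ≡ 10
26^16 ≡ 10^2 = 100 ≡ 26
25 = 16 + 8 + 1, so 26^25 ≡ 26·10·26 ≡ 26 (mod 37)
12·26 = 312 ≡ 16 (mod 37)
7 ≠ 16; the check fails.

forged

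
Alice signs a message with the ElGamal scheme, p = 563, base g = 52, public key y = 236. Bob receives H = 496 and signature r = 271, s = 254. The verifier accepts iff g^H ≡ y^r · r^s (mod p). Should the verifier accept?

accept

Left side g^H mod p:
52^2 = 2704 ≡ 452
52^4 ≡ 452^2 = 204304 ≡ 498
52^8 ≡ 498^2 = 248004 ≡ 284
52^16 ≡ 284^2 = 80656 ≡ 147
52^32 ≡ 147^2 = 21609 ≡ 215
52^64 ≡ 215^2 = 46225 ≡ 59
52^128 ≡ 59^2 = 3481 ≡ 103
52^256 ≡ 103^2 = 10609 ≡ 475
496 = 256 + 128 + 64 + 32 + 16, so 52^496 ≡ 475·103·59·215·147 ≡ 68 (mod 563)
Right side y^r · r^s mod p:
236^2 = 55696 ≡ 522
236^4 ≡ 522^2 = 272484 ≡ 555
236^8 ≡ 555^2 = 308025 ≡ 64
236^16 ≡ 64^2 = 4096 ≡ 155
236^32 ≡ 155^2 = 24025 ≡ 379
236^64 ≡ 379^2 = 143641 ≡ 76
236^128 ≡ 76^2 = 5776 ≡ 146
236^256 ≡ 146^2 = 21316 ≡ 485
271 = 256 + 8 + 4 + 2 + 1, so 236^271 ≡ 485·64·555·522·236 ≡ 507 (mod 563)
271^2 = 73441 ≡ 251
271^4 ≡ 251^2 = 63001 ≡ 508
271^8 ≡ 508^2 = 258064 ≡ 210
271^16 ≡ 210^2 = 44100 ≡ 186
271^32 ≡ 186^2 = 34596 ≡ 253
271^64 ≡ 253^2 = 64009 ≡ 390
271^128 ≡ 390^2 = 152100 ≡ 90
254 = 128 + 64 + 32 + 16 + 8 + 4 + 2, so 271^254 ≡ 90·390·253·186·210·508·251 ≡ 39 (mod 563)
507·39 = 19773 ≡ 68 (mod 563)
68 ≡ 68 (mod 563), so the signature is genuine.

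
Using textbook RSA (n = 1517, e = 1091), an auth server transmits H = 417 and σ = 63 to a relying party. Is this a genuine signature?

Squares mod 1517: σ^1≡63, σ^2≡935, σ^4≡433, σ^8≡898, σ^16≡877, σ^32≡10, σ^64≡100, σ^128≡898, σ^256≡877, σ^512≡10, σ^1024≡100
1091 = 1024 + 64 + 2 + 1, so σ^1091 ≡ 100·100·935·63 ≡ 417 (mod 1517)
σ^1091 mod 1517 = 417 matches H.

genuine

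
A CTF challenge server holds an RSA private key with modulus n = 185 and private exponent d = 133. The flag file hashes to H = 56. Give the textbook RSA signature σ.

H^2 ≡ 56^2 = 3136 ≡ 176
H^4 ≡ 176^2 = 30976 ≡ 81
H^8 ≡ 81^2 = 6561 ≡ 86
H^16 ≡ 86^2 = 7396 ≡ 181
H^32 ≡ 181^2 = 32761 ≡ 16
H^64 ≡ 16^2 = 256 ≡ 71
H^128 ≡ 71^2 = 5041 ≡ 46
133 = 128 + 4 + 1, so H^133 ≡ 46·81·56 ≡ 161 (mod 185)

161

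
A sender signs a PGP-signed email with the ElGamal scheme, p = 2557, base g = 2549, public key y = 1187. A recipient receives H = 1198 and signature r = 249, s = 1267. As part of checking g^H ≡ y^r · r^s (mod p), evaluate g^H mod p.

334

Squares mod 2557: 2549^1≡2549, 2549^2≡64, 2549^4≡1539, 2549^8≡739, 2549^16≡1480, 2549^32≡1608, 2549^64≡537, 2549^128≡1985, 2549^256≡2445, 2549^512≡2316, 2549^1024≡1827
1198 = 1024 + 128 + 32 + 8 + 4 + 2, so 2549^1198 ≡ 1827·1985·1608·739·1539·64 ≡ 334 (mod 2557)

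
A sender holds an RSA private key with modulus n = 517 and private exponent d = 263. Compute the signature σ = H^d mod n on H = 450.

Squares mod 517: H^1≡450, H^2≡353, H^4≡12, H^8≡144, H^16≡56, H^32≡34, H^64≡122, H^128≡408, H^256≡507
263 = 256 + 4 + 2 + 1, so H^263 ≡ 507·12·353·450 ≡ 307 (mod 517)

307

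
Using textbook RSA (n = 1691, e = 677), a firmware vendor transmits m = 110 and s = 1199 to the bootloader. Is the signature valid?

valid

s^2 ≡ 1199^2 = 1437601 ≡ 251
s^4 ≡ 251^2 = 63001 ≡ 434
s^8 ≡ 434^2 = 188356 ≡ 655
s^16 ≡ 655^2 = 429025 ≡ 1202
s^32 ≡ 1202^2 = 1444804 ≡ 690
s^64 ≡ 690^2 = 476100 ≡ 929
s^128 ≡ 929^2 = 863041 ≡ 631
s^256 ≡ 631^2 = 398161 ≡ 776
s^512 ≡ 776^2 = 602176 ≡ 180
677 = 512 + 128 + 32 + 4 + 1, so s^677 ≡ 180·631·690·434·1199 ≡ 110 (mod 1691)
110 = m, so the signature checks out.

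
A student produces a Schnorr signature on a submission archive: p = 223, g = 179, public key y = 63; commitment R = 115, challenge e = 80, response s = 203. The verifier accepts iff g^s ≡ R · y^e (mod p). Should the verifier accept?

g^s mod p:
179^2 = 32041 ≡ 152
179^4 ≡ 152^2 = 23104 ≡ 135
179^8 ≡ 135^2 = 18225 ≡ 162
179^16 ≡ 162^2 = 26244 ≡ 153
179^32 ≡ 153^2 = 23409 ≡ 217
179^64 ≡ 217^2 = 47089 ≡ 36
179^128 ≡ 36^2 = 1296 ≡ 181
203 = 128 + 64 + 8 + 2 + 1, so 179^203 ≡ 181·36·162·152·179 ≡ 43 (mod 223)
R · y^e mod p:
63^2 = 3969 ≡ 178
63^4 ≡ 178^2 = 31684 ≡ 18
63^8 ≡ 18^2 = 324 ≡ 101
63^16 ≡ 101^2 = 10201 ≡ 166
63^32 ≡ 166^2 = 27556 ≡ 127
63^64 ≡ 127^2 = 16129 ≡ 73
80 = 64 + 16, so 63^80 ≡ 73·166 ≡ 76 (mod 223)
115·76 = 8740 ≡ 43 (mod 223)
43 ≡ 43 (mod 223); signature holds.

accept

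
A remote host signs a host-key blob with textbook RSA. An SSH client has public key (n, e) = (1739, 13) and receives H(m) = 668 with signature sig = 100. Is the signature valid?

sig^2 ≡ 100^2 = 10000 ≡ 1305
sig^4 ≡ 1305^2 = 1703025 ≡ 544
sig^8 ≡ 544^2 = 295936 ≡ 306
13 = 8 + 4 + 1, so sig^13 ≡ 306·544·100 ≡ 692 (mod 1739)
The recovered value 692 does not match the digest 668.

invalid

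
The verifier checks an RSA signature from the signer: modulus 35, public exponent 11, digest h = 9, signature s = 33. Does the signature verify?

does not verify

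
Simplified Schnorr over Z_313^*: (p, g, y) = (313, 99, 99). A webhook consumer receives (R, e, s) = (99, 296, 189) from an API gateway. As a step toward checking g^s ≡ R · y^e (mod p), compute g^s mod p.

99^189 mod 313 = 312

312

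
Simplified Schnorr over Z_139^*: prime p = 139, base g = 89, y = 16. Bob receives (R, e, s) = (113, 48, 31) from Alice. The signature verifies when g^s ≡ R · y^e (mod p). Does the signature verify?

verifies

g^s mod p:
89^2 = 7921 ≡ 137
89^4 ≡ 137^2 = 18769 ≡ 4
89^8 ≡ 4^2 = 16
89^16 ≡ 16^2 = 256 ≡ 117
31 = 16 + 8 + 4 + 2 + 1, so 89^31 ≡ 117·16·4·137·89 ≡ 7 (mod 139)
R · y^e mod p:
16^2 = 256 ≡ 117
16^4 ≡ 117^2 = 13689 ≡ 67
16^8 ≡ 67^2 = 4489 ≡ 41
16^16 ≡ 41^2 = 1681 ≡ 13
16^32 ≡ 13^2 = 169 ≡ 30
48 = 32 + 16, so 16^48 ≡ 30·13 ≡ 112 (mod 139)
113·112 = 12656 ≡ 7 (mod 139)
7 ≡ 7 (mod 139); signature holds.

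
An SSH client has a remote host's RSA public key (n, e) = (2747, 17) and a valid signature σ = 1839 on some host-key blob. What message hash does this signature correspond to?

σ^2 ≡ 1839^2 = 3381921 ≡ 364
σ^4 ≡ 364^2 = 132496 ≡ 640
σ^8 ≡ 640^2 = 409600 ≡ 297
σ^16 ≡ 297^2 = 88209 ≡ 305
17 = 16 + 1, so σ^17 ≡ 305·1839 ≡ 507 (mod 2747)

507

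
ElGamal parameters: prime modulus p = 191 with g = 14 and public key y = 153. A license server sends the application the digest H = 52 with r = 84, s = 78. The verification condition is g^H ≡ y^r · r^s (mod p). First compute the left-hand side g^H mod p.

14^52 mod 191 = 6

6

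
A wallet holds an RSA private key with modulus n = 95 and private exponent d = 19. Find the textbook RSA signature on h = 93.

17

h^2 ≡ 93^2 = 8649 ≡ 4
h^4 ≡ 4^2 = 16
h^8 ≡ 16^2 = 256 ≡ 66
h^16 ≡ 66^2 = 4356 ≡ 81
19 = 16 + 2 + 1, so h^19 ≡ 81·4·93 ≡ 17 (mod 95)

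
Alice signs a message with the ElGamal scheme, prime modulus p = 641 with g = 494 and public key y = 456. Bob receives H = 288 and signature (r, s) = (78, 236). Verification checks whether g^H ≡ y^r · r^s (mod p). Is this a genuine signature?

genuine

Left side g^H mod p:
Squares mod 641: 494^1≡494, 494^2≡456, 494^4≡252, 494^8≡45, 494^16≡102, 494^32≡148, 494^64≡110, 494^128≡562, 494^256≡472
288 = 256 + 32, so 494^288 ≡ 472·148 ≡ 628 (mod 641)
Right side y^r · r^s mod p:
Squares mod 641: 456^1≡456, 456^2≡252, 456^4≡45, 456^8≡102, 456^16≡148, 456^32≡110, 456^64≡562
78 = 64 + 8 + 4 + 2, so 456^78 ≡ 562·102·45·252 ≡ 35 (mod 641)
Squares mod 641: 78^1≡78, 78^2≡315, 78^4≡511, 78^8≡234, 78^16≡271, 78^32≡367, 78^64≡79, 78^128≡472
236 = 128 + 64 + 32 + 8 + 4, so 78^236 ≡ 472·79·367·234·511 ≡ 604 (mod 641)
35·604 = 21140 ≡ 628 (mod 641)
628 ≡ 628 (mod 641), so the signature is genuine.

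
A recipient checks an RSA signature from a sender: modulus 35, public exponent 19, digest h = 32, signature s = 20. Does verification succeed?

fails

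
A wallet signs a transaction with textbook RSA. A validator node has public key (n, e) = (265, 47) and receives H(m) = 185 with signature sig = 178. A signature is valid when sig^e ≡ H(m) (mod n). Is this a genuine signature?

sig^2 ≡ 178^2 = 31684 ≡ 149
sig^4 ≡ 149^2 = 22201 ≡ 206
sig^8 ≡ 206^2 = 42436 ≡ 36
sig^16 ≡ 36^2 = 1296 ≡ 236
sig^32 ≡ 236^2 = 55696 ≡ 46
47 = 32 + 8 + 4 + 2 + 1, so sig^47 ≡ 46·36·206·149·178 ≡ 192 (mod 265)
sig^47 mod 265 = 192, but H(m) = 185.

forged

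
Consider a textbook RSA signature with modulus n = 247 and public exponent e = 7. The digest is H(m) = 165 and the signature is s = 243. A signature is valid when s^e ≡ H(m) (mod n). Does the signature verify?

s^2 ≡ 243^2 = 59049 ≡ 16
s^4 ≡ 16^2 = 256 ≡ 9
7 = 4 + 2 + 1, so s^7 ≡ 9·16·243 ≡ 165 (mod 247)
165 = H(m), so the signature checks out.

verifies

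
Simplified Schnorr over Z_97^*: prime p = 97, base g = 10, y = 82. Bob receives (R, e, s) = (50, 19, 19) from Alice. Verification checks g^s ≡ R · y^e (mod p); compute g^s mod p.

10^19 mod 97 = 17

17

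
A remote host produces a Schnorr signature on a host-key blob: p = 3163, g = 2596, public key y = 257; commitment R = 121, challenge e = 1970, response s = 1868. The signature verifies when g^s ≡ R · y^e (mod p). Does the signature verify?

verifies

g^s mod p:
2596^2 = 6739216 ≡ 2026
2596^4 ≡ 2026^2 = 4104676 ≡ 2265
2596^8 ≡ 2265^2 = 5130225 ≡ 3002
2596^16 ≡ 3002^2 = 9012004 ≡ 617
2596^32 ≡ 617^2 = 380689 ≡ 1129
2596^64 ≡ 1129^2 = 1274641 ≡ 3115
2596^128 ≡ 3115^2 = 9703225 ≡ 2304
2596^256 ≡ 2304^2 = 5308416 ≡ 902
2596^512 ≡ 902^2 = 813604 ≡ 713
2596^1024 ≡ 713^2 = 508369 ≡ 2289
1868 = 1024 + 512 + 256 + 64 + 8 + 4, so 2596^1868 ≡ 2289·713·902·3115·3002·2265 ≡ 1082 (mod 3163)
R · y^e mod p:
257^2 = 66049 ≡ 2789
257^4 ≡ 2789^2 = 7778521 ≡ 704
257^8 ≡ 704^2 = 495616 ≡ 2188
257^16 ≡ 2188^2 = 4787344 ≡ 1725
257^32 ≡ 1725^2 = 2975625 ≡ 2405
257^64 ≡ 2405^2 = 5784025 ≡ 2061
257^128 ≡ 2061^2 = 4247721 ≡ 2975
257^256 ≡ 2975^2 = 8850625 ≡ 551
257^512 ≡ 551^2 = 303601 ≡ 3116
257^1024 ≡ 3116^2 = 9709456 ≡ 2209
1970 = 1024 + 512 + 256 + 128 + 32 + 16 + 2, so 257^1970 ≡ 2209·3116·551·2975·2405·1725·2789 ≡ 950 (mod 3163)
121·950 = 114950 ≡ 1082 (mod 3163)
1082 ≡ 1082 (mod 3163); signature holds.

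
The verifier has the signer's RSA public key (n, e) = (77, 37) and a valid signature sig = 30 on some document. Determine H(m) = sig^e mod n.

sig^2 ≡ 30^2 = 900 ≡ 53
sig^4 ≡ 53^2 = 2809 ≡ 37
sig^8 ≡ 37^2 = 1369 ≡ 60
sig^16 ≡ 60^2 = 3600 ≡ 58
sig^32 ≡ 58^2 = 3364 ≡ 53
37 = 32 + 4 + 1, so sig^37 ≡ 53·37·30 ≡ 2 (mod 77)

2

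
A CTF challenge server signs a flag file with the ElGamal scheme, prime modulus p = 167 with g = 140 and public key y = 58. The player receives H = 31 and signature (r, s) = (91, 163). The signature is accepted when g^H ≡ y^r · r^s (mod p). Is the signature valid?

Left side g^H mod p:
Squares mod 167: 140^1≡140, 140^2≡61, 140^4≡47, 140^8≡38, 140^16≡108
31 = 16 + 8 + 4 + 2 + 1, so 140^31 ≡ 108·38·47·61·140 ≡ 69 (mod 167)
Right side y^r · r^s mod p:
Squares mod 167: 58^1≡58, 58^2≡24, 58^4≡75, 58^8≡114, 58^16≡137, 58^32≡65, 58^64≡50
91 = 64 + 16 + 8 + 2 + 1, so 58^91 ≡ 50·137·114·24·58 ≡ 114 (mod 167)
Squares mod 167: 91^1≡91, 91^2≡98, 91^4≡85, 91^8≡44, 91^16≡99, 91^32≡115, 91^64≡32, 91^128≡22
163 = 128 + 32 + 2 + 1, so 91^163 ≡ 22·115·98·91 ≡ 5 (mod 167)
114·5 = 570 ≡ 69 (mod 167)
69 ≡ 69 (mod 167), so the signature is genuine.

valid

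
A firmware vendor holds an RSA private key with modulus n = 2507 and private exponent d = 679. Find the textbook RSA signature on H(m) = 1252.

1332

Squares mod 2507: (H(m))^1≡1252, (H(m))^2≡629, (H(m))^4≡2042, (H(m))^8≡623, (H(m))^16≡2051, (H(m))^32≡2362, (H(m))^64≡969, (H(m))^128≡1343, (H(m))^256≡1116, (H(m))^512≡1984
679 = 512 + 128 + 32 + 4 + 2 + 1, so (H(m))^679 ≡ 1984·1343·2362·2042·629·1252 ≡ 1332 (mod 2507)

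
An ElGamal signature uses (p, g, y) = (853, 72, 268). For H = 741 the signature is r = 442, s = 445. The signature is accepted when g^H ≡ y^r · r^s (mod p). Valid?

yes

Left side g^H mod p:
72^2 = 5184 ≡ 66
72^4 ≡ 66^2 = 4356 ≡ 91
72^8 ≡ 91^2 = 8281 ≡ 604
72^16 ≡ 604^2 = 364816 ≡ 585
72^32 ≡ 585^2 = 342225 ≡ 172
72^64 ≡ 172^2 = 29584 ≡ 582
72^128 ≡ 582^2 = 338724 ≡ 83
72^256 ≡ 83^2 = 6889 ≡ 65
72^512 ≡ 65^2 = 4225 ≡ 813
741 = 512 + 128 + 64 + 32 + 4 + 1, so 72^741 ≡ 813·83·582·172·91·72 ≡ 45 (mod 853)
Right side y^r · r^s mod p:
268^2 = 71824 ≡ 172
268^4 ≡ 172^2 = 29584 ≡ 582
268^8 ≡ 582^2 = 338724 ≡ 83
268^16 ≡ 83^2 = 6889 ≡ 65
268^32 ≡ 65^2 = 4225 ≡ 813
268^64 ≡ 813^2 = 660969 ≡ 747
268^128 ≡ 747^2 = 558009 ≡ 147
268^256 ≡ 147^2 = 21609 ≡ 284
442 = 256 + 128 + 32 + 16 + 8 + 2, so 268^442 ≡ 284·147·813·65·83·172 ≡ 65 (mod 853)
442^2 = 195364 ≡ 27
442^4 ≡ 27^2 = 729
442^8 ≡ 729^2 = 531441 ≡ 22
442^16 ≡ 22^2 = 484
442^32 ≡ 484^2 = 234256 ≡ 534
442^64 ≡ 534^2 = 285156 ≡ 254
442^128 ≡ 254^2 = 64516 ≡ 541
442^256 ≡ 541^2 = 292681 ≡ 102
445 = 256 + 128 + 32 + 16 + 8 + 4 + 1, so 442^445 ≡ 102·541·534·484·22·729·442 ≡ 460 (mod 853)
65·460 = 29900 ≡ 45 (mod 853)
45 ≡ 45 (mod 853), so the signature is genuine.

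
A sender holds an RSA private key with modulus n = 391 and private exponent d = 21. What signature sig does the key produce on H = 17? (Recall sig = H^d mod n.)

272

H^21 mod 391 = 272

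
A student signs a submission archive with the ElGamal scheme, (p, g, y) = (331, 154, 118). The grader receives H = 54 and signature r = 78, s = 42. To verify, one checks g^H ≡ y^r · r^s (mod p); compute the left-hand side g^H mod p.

144

154^54 mod 331 = 144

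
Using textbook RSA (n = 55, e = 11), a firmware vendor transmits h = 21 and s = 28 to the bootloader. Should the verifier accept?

reject

s^2 ≡ 28^2 = 784 ≡ 14
s^4 ≡ 14^2 = 196 ≡ 31
s^8 ≡ 31^2 = 961 ≡ 26
11 = 8 + 2 + 1, so s^11 ≡ 26·14·28 ≡ 17 (mod 55)
The recovered value 17 does not match the digest 21.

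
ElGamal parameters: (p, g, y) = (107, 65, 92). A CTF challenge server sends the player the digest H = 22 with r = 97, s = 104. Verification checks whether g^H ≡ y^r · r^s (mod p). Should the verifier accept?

Left side g^H mod p:
65^2 = 4225 ≡ 52
65^4 ≡ 52^2 = 2704 ≡ 29
65^8 ≡ 29^2 = 841 ≡ 92
65^16 ≡ 92^2 = 8464 ≡ 11
22 = 16 + 4 + 2, so 65^22 ≡ 11·29·52 ≡ 3 (mod 107)
Right side y^r · r^s mod p:
92^2 = 8464 ≡ 11
92^4 ≡ 11^2 = 121 ≡ 14
92^8 ≡ 14^2 = 196 ≡ 89
92^16 ≡ 89^2 = 7921 ≡ 3
92^32 ≡ 3^2 = 9
92^64 ≡ 9^2 = 81
97 = 64 + 32 + 1, so 92^97 ≡ 81·9·92 ≡ 86 (mod 107)
97^2 = 9409 ≡ 100
97^4 ≡ 100^2 = 10000 ≡ 49
97^8 ≡ 49^2 = 2401 ≡ 47
97^16 ≡ 47^2 = 2209 ≡ 69
97^32 ≡ 69^2 = 4761 ≡ 53
97^64 ≡ 53^2 = 2809 ≡ 27
104 = 64 + 32 + 8, so 97^104 ≡ 27·53·47 ≡ 61 (mod 107)
86·61 = 5246 ≡ 3 (mod 107)
3 ≡ 3 (mod 107), so the signature is genuine.

accept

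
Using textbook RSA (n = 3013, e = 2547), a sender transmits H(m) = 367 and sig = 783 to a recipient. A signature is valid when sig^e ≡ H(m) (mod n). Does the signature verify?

Squares mod 3013: sig^1≡783, sig^2≡1450, sig^4≡2439, sig^8≡1059, sig^16≡645, sig^32≡231, sig^64≡2140, sig^128≡2853, sig^256≡1496, sig^512≡2370, sig^1024≡668, sig^2048≡300
2547 = 2048 + 256 + 128 + 64 + 32 + 16 + 2 + 1, so sig^2547 ≡ 300·1496·2853·2140·231·645·1450·783 ≡ 2646 (mod 3013)
sig^2547 mod 3013 = 2646, but H(m) = 367.

does not verify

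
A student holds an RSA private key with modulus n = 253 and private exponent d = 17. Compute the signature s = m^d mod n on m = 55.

m^17 mod 253 = 187

187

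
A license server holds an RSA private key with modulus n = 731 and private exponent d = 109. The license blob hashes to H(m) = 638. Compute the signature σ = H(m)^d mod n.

552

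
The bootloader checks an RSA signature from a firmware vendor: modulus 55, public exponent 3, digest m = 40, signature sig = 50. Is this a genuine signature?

genuine

sig^2 ≡ 50^2 = 2500 ≡ 25
3 = 2 + 1, so sig^3 ≡ 25·50 ≡ 40 (mod 55)
40 = m, so the signature checks out.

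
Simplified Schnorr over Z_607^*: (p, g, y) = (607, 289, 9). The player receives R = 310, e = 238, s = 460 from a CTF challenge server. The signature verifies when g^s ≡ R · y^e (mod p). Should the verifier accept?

reject

g^s mod p:
Squares mod 607: 289^1≡289, 289^2≡362, 289^4≡539, 289^8≡375, 289^16≡408, 289^32≡146, 289^64≡71, 289^128≡185, 289^256≡233
460 = 256 + 128 + 64 + 8 + 4, so 289^460 ≡ 233·185·71·375·539 ≡ 234 (mod 607)
R · y^e mod p:
Squares mod 607: 9^1≡9, 9^2≡81, 9^4≡491, 9^8≡102, 9^16≡85, 9^32≡548, 9^64≡446, 9^128≡427
238 = 128 + 64 + 32 + 8 + 4 + 2, so 9^238 ≡ 427·446·548·102·491·81 ≡ 576 (mod 607)
310·576 = 178560 ≡ 102 (mod 607)
234 ≠ 102; the check fails.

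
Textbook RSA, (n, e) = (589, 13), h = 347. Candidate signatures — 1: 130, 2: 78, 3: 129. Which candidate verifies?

1

Candidate 1: Squares mod 589: 130^1≡130, 130^2≡408, 130^4≡366, 130^8≡253; 13 = 8 + 4 + 1, so 130^13 ≡ 253·366·130 ≡ 347 (mod 589)
  → matches h = 347
Candidate 2: Squares mod 589: 78^1≡78, 78^2≡194, 78^4≡529, 78^8≡66; 13 = 8 + 4 + 1, so 78^13 ≡ 66·529·78 ≡ 345 (mod 589)
Candidate 3: Squares mod 589: 129^1≡129, 129^2≡149, 129^4≡408, 129^8≡366; 13 = 8 + 4 + 1, so 129^13 ≡ 366·408·129 ≡ 67 (mod 589)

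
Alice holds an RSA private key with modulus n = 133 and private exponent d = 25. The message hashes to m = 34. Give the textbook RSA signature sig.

m^25 mod 133 = 13

13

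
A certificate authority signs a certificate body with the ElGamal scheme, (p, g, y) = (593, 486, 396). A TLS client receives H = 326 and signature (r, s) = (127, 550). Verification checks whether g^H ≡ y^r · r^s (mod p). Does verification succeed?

Left side g^H mod p:
Squares mod 593: 486^1≡486, 486^2≡182, 486^4≡509, 486^8≡533, 486^16≡42, 486^32≡578, 486^64≡225, 486^128≡220, 486^256≡367
326 = 256 + 64 + 4 + 2, so 486^326 ≡ 367·225·509·182 ≡ 264 (mod 593)
Right side y^r · r^s mod p:
Squares mod 593: 396^1≡396, 396^2≡264, 396^4≡315, 396^8≡194, 396^16≡277, 396^32≡232, 396^64≡454
127 = 64 + 32 + 16 + 8 + 4 + 2 + 1, so 396^127 ≡ 454·232·277·194·315·264·396 ≡ 221 (mod 593)
Squares mod 593: 127^1≡127, 127^2≡118, 127^4≡285, 127^8≡577, 127^16≡256, 127^32≡306, 127^64≡535, 127^128≡399, 127^256≡277, 127^512≡232
550 = 512 + 32 + 4 + 2, so 127^550 ≡ 232·306·285·118 ≡ 264 (mod 593)
221·264 = 58344 ≡ 230 (mod 593)
264 ≠ 230, so verification fails.

fails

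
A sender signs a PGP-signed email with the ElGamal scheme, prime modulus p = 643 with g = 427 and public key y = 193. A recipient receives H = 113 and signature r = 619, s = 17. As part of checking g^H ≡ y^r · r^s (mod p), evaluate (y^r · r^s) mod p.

Squares mod 643: 193^1≡193, 193^2≡598, 193^4≡96, 193^8≡214, 193^16≡143, 193^32≡516, 193^64≡54, 193^128≡344, 193^256≡24, 193^512≡576
619 = 512 + 64 + 32 + 8 + 2 + 1, so 193^619 ≡ 576·54·516·214·598·193 ≡ 576 (mod 643)
Squares mod 643: 619^1≡619, 619^2≡576, 619^4≡631, 619^8≡144, 619^16≡160
17 = 16 + 1, so 619^17 ≡ 160·619 ≡ 18 (mod 643)
y^r · r^s ≡ 576·18 = 10368 ≡ 80 (mod 643)

80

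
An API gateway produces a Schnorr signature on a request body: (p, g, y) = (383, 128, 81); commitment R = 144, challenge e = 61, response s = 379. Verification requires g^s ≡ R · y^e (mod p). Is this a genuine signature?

g^s mod p:
Squares mod 383: 128^1≡128, 128^2≡298, 128^4≡331, 128^8≡23, 128^16≡146, 128^32≡251, 128^64≡189, 128^128≡102, 128^256≡63
379 = 256 + 64 + 32 + 16 + 8 + 2 + 1, so 128^379 ≡ 63·189·251·146·23·298·128 ≡ 27 (mod 383)
R · y^e mod p:
Squares mod 383: 81^1≡81, 81^2≡50, 81^4≡202, 81^8≡206, 81^16≡306, 81^32≡184
61 = 32 + 16 + 8 + 4 + 1, so 81^61 ≡ 184·306·206·202·81 ≡ 133 (mod 383)
144·133 = 19152 ≡ 2 (mod 383)
27 ≠ 2; the check fails.

forged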